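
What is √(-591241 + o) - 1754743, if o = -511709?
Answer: -1754743 + 15*I*√4902 ≈ -1.7547e+6 + 1050.2*I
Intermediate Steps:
√(-591241 + o) - 1754743 = √(-591241 - 511709) - 1754743 = √(-1102950) - 1754743 = 15*I*√4902 - 1754743 = -1754743 + 15*I*√4902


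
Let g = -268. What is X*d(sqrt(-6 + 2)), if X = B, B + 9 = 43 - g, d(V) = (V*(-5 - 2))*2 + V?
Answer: -7852*I ≈ -7852.0*I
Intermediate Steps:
d(V) = -13*V (d(V) = (V*(-7))*2 + V = -7*V*2 + V = -14*V + V = -13*V)
B = 302 (B = -9 + (43 - 1*(-268)) = -9 + (43 + 268) = -9 + 311 = 302)
X = 302
X*d(sqrt(-6 + 2)) = 302*(-13*sqrt(-6 + 2)) = 302*(-26*I) = -7852*I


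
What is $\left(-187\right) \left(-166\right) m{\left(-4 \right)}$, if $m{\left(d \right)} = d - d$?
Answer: $0$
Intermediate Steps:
$m{\left(d \right)} = 0$
$\left(-187\right) \left(-166\right) m{\left(-4 \right)} = \left(-187\right) \left(-166\right) 0 = 31042 \cdot 0 = 0$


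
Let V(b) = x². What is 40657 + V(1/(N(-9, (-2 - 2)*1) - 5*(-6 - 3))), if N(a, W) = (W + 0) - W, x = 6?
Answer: 40693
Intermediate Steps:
N(a, W) = 0 (N(a, W) = W - W = 0)
V(b) = 36 (V(b) = 6² = 36)
40657 + V(1/(N(-9, (-2 - 2)*1) - 5*(-6 - 3))) = 40657 + 36 = 40693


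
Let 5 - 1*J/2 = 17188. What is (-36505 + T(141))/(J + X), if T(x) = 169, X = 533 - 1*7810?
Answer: 12112/13881 ≈ 0.87256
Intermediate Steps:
J = -34366 (J = 10 - 2*17188 = 10 - 34376 = -34366)
X = -7277 (X = 533 - 7810 = -7277)
(-36505 + T(141))/(J + X) = (-36505 + 169)/(-34366 - 7277) = -36336/(-41643) = -36336*(-1/41643) = 12112/13881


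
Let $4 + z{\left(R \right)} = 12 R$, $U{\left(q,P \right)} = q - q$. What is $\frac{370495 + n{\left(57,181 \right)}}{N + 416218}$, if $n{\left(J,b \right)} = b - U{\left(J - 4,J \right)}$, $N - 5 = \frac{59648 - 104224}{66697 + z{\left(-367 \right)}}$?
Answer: $\frac{23089037364}{25926069871} \approx 0.89057$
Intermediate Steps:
$U{\left(q,P \right)} = 0$
$z{\left(R \right)} = -4 + 12 R$
$N = \frac{266869}{62289}$ ($N = 5 + \frac{59648 - 104224}{66697 + \left(-4 + 12 \left(-367\right)\right)} = 5 - \frac{44576}{66697 - 4408} = 5 - \frac{44576}{62289} = \frac{266869}{62289} \approx 4.2844$)
$n{\left(J,b \right)} = b$ ($n{\left(J,b \right)} = b - 0 = b + 0 = b$)
$\frac{370495 + n{\left(57,181 \right)}}{N + 416218} = \frac{370495 + 181}{\frac{266869}{62289} + 416218} = \frac{370676}{\frac{25926069871}{62289}} = 370676 \cdot \frac{62289}{25926069871} = \frac{23089037364}{25926069871}$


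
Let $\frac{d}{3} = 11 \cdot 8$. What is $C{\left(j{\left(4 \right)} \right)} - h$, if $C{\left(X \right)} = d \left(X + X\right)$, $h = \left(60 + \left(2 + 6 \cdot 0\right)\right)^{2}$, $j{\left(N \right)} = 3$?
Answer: $-2260$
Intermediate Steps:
$d = 264$ ($d = 3 \cdot 11 \cdot 8 = 3 \cdot 88 = 264$)
$h = 3844$ ($h = \left(60 + \left(2 + 0\right)\right)^{2} = \left(60 + 2\right)^{2} = 62^{2} = 3844$)
$C{\left(X \right)} = 528 X$ ($C{\left(X \right)} = 264 \left(X + X\right) = 264 \cdot 2 X = 528 X$)
$C{\left(j{\left(4 \right)} \right)} - h = 528 \cdot 3 - 3844 = 1584 - 3844 = -2260$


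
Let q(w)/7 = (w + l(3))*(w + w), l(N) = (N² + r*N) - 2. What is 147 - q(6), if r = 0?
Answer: -945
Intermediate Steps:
l(N) = -2 + N² (l(N) = (N² + 0*N) - 2 = (N² + 0) - 2 = N² - 2 = -2 + N²)
q(w) = 14*w*(7 + w) (q(w) = 7*((w + (-2 + 3²))*(w + w)) = 7*((w + (-2 + 9))*(2*w)) = 7*((w + 7)*(2*w)) = 7*((7 + w)*(2*w)) = 7*(2*w*(7 + w)) = 14*w*(7 + w))
147 - q(6) = 147 - 14*6*(7 + 6) = 147 - 14*6*13 = 147 - 1*1092 = 147 - 1092 = -945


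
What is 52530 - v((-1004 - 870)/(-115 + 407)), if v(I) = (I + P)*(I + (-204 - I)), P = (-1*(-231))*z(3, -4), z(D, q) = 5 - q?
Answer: 34699584/73 ≈ 4.7534e+5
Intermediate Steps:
P = 2079 (P = (-1*(-231))*(5 - 1*(-4)) = 231*(5 + 4) = 231*9 = 2079)
v(I) = -424116 - 204*I (v(I) = (I + 2079)*(I + (-204 - I)) = (2079 + I)*(-204) = -424116 - 204*I)
52530 - v((-1004 - 870)/(-115 + 407)) = 52530 - (-424116 - 204*(-1004 - 870)/(-115 + 407)) = 52530 - (-424116 - (-382296)/292) = 52530 - (-424116 - 204*(-937/146)) = 52530 - (-424116 + 95574/73) = 52530 - 1*(-30864894/73) = 52530 + 30864894/73 = 34699584/73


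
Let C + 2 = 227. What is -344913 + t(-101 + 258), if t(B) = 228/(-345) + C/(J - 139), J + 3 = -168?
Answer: -2459239577/7130 ≈ -3.4491e+5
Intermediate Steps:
C = 225 (C = -2 + 227 = 225)
J = -171 (J = -3 - 168 = -171)
t(B) = -9887/7130 (t(B) = 228/(-345) + 225/(-171 - 139) = 228*(-1/345) + 225/(-310) = -76/115 + 225*(-1/310) = -76/115 - 45/62 = -9887/7130)
-344913 + t(-101 + 258) = -344913 - 9887/7130 = -2459239577/7130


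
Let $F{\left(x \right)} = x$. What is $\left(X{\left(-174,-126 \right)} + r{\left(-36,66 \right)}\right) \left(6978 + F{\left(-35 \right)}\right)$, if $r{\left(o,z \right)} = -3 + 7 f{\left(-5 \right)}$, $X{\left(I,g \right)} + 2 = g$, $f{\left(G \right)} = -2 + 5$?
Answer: $-763730$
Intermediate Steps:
$f{\left(G \right)} = 3$
$X{\left(I,g \right)} = -2 + g$
$r{\left(o,z \right)} = 18$ ($r{\left(o,z \right)} = -3 + 7 \cdot 3 = -3 + 21 = 18$)
$\left(X{\left(-174,-126 \right)} + r{\left(-36,66 \right)}\right) \left(6978 + F{\left(-35 \right)}\right) = \left(\left(-2 - 126\right) + 18\right) \left(6978 - 35\right) = \left(-128 + 18\right) 6943 = \left(-110\right) 6943 = -763730$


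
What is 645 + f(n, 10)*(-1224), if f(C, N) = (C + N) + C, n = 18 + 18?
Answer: -99723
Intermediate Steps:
n = 36
f(C, N) = N + 2*C
645 + f(n, 10)*(-1224) = 645 + (10 + 2*36)*(-1224) = 645 + (10 + 72)*(-1224) = 645 + 82*(-1224) = 645 - 100368 = -99723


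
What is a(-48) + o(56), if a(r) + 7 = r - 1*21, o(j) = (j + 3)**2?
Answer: 3405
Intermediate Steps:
o(j) = (3 + j)**2
a(r) = -28 + r (a(r) = -7 + (r - 1*21) = -7 + (r - 21) = -7 + (-21 + r) = -28 + r)
a(-48) + o(56) = (-28 - 48) + (3 + 56)**2 = -76 + 59**2 = -76 + 3481 = 3405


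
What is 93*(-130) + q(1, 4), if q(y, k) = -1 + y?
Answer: -12090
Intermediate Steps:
93*(-130) + q(1, 4) = 93*(-130) + (-1 + 1) = -12090 + 0 = -12090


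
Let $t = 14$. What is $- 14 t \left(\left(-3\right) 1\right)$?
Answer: $588$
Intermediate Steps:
$- 14 t \left(\left(-3\right) 1\right) = \left(-14\right) 14 \left(\left(-3\right) 1\right) = \left(-196\right) \left(-3\right) = 588$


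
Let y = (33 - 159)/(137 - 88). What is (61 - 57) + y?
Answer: 10/7 ≈ 1.4286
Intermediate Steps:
y = -18/7 (y = -126/49 = -126*1/49 = -18/7 ≈ -2.5714)
(61 - 57) + y = (61 - 57) - 18/7 = 4 - 18/7 = 10/7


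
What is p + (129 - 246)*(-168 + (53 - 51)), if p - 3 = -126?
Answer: 19299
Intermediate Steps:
p = -123 (p = 3 - 126 = -123)
p + (129 - 246)*(-168 + (53 - 51)) = -123 + (129 - 246)*(-168 + (53 - 51)) = -123 - 117*(-168 + 2) = -123 - 117*(-166) = -123 + 19422 = 19299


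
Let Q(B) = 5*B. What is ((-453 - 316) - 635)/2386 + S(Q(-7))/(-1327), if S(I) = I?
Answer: -889799/1583111 ≈ -0.56206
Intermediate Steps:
((-453 - 316) - 635)/2386 + S(Q(-7))/(-1327) = ((-453 - 316) - 635)/2386 + (5*(-7))/(-1327) = (-769 - 635)*(1/2386) - 35*(-1/1327) = -1404*1/2386 + 35/1327 = -702/1193 + 35/1327 = -889799/1583111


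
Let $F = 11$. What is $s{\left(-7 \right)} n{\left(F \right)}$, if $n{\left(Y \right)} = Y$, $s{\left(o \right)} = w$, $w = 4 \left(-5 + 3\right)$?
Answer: $-88$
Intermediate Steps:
$w = -8$ ($w = 4 \left(-2\right) = -8$)
$s{\left(o \right)} = -8$
$s{\left(-7 \right)} n{\left(F \right)} = \left(-8\right) 11 = -88$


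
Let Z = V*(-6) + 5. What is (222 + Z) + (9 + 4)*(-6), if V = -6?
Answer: 185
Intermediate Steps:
Z = 41 (Z = -6*(-6) + 5 = 36 + 5 = 41)
(222 + Z) + (9 + 4)*(-6) = (222 + 41) + (9 + 4)*(-6) = 263 + 13*(-6) = 263 - 78 = 185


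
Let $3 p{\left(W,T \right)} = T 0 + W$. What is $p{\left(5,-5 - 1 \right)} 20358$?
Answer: $33930$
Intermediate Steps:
$p{\left(W,T \right)} = \frac{W}{3}$ ($p{\left(W,T \right)} = \frac{T 0 + W}{3} = \frac{0 + W}{3} = \frac{W}{3}$)
$p{\left(5,-5 - 1 \right)} 20358 = \frac{1}{3} \cdot 5 \cdot 20358 = \frac{5}{3} \cdot 20358 = 33930$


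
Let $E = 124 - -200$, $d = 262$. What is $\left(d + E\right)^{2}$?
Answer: $343396$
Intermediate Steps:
$E = 324$ ($E = 124 + 200 = 324$)
$\left(d + E\right)^{2} = \left(262 + 324\right)^{2} = 586^{2} = 343396$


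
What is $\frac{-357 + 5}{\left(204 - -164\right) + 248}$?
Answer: $- \frac{4}{7} \approx -0.57143$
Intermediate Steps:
$\frac{-357 + 5}{\left(204 - -164\right) + 248} = - \frac{352}{\left(204 + 164\right) + 248} = - \frac{352}{368 + 248} = - \frac{352}{616} = \left(-352\right) \frac{1}{616} = - \frac{4}{7}$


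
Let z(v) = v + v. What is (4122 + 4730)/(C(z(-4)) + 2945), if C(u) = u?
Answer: 8852/2937 ≈ 3.0140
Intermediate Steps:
z(v) = 2*v
(4122 + 4730)/(C(z(-4)) + 2945) = (4122 + 4730)/(2*(-4) + 2945) = 8852/(-8 + 2945) = 8852/2937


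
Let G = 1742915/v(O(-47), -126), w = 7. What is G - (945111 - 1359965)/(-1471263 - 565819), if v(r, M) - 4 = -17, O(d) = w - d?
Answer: -1775233083566/13241033 ≈ -1.3407e+5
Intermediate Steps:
O(d) = 7 - d
v(r, M) = -13 (v(r, M) = 4 - 17 = -13)
G = -1742915/13 (G = 1742915/(-13) = 1742915*(-1/13) = -1742915/13 ≈ -1.3407e+5)
G - (945111 - 1359965)/(-1471263 - 565819) = -1742915/13 - (945111 - 1359965)/(-1471263 - 565819) = -1742915/13 - (-414854)/(-2037082) = -1742915/13 - (-414854)*(-1)/2037082 = -1742915/13 - 1*207427/1018541 = -1742915/13 - 207427/1018541 = -1775233083566/13241033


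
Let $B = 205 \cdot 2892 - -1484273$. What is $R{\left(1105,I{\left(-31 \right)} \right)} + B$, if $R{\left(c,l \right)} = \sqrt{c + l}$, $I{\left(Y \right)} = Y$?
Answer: $2077133 + \sqrt{1074} \approx 2.0772 \cdot 10^{6}$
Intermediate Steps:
$B = 2077133$ ($B = 592860 + 1484273 = 2077133$)
$R{\left(1105,I{\left(-31 \right)} \right)} + B = \sqrt{1105 - 31} + 2077133 = \sqrt{1074} + 2077133 = 2077133 + \sqrt{1074}$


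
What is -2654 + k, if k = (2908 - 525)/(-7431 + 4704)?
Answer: -7239841/2727 ≈ -2654.9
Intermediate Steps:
k = -2383/2727 (k = 2383/(-2727) = 2383*(-1/2727) = -2383/2727 ≈ -0.87385)
-2654 + k = -2654 - 2383/2727 = -7239841/2727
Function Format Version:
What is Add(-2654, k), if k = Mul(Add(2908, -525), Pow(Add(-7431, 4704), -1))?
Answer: Rational(-7239841, 2727) ≈ -2654.9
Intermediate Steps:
k = Rational(-2383, 2727) (k = Mul(2383, Pow(-2727, -1)) = Mul(2383, Rational(-1, 2727)) = Rational(-2383, 2727) ≈ -0.87385)
Add(-2654, k) = Add(-2654, Rational(-2383, 2727)) = Rational(-7239841, 2727)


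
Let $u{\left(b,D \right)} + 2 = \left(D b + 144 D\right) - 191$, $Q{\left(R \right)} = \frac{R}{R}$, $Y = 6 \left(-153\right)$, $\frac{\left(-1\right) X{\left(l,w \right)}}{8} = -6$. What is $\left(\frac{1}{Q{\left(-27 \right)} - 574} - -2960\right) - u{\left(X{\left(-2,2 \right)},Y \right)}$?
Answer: $\frac{102801356}{573} \approx 1.7941 \cdot 10^{5}$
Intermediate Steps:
$X{\left(l,w \right)} = 48$ ($X{\left(l,w \right)} = \left(-8\right) \left(-6\right) = 48$)
$Y = -918$
$Q{\left(R \right)} = 1$
$u{\left(b,D \right)} = -193 + 144 D + D b$ ($u{\left(b,D \right)} = -2 - \left(191 - 144 D - D b\right) = -2 + \left(-191 + 144 D + D b\right) = -193 + 144 D + D b$)
$\left(\frac{1}{Q{\left(-27 \right)} - 574} - -2960\right) - u{\left(X{\left(-2,2 \right)},Y \right)} = \left(\frac{1}{1 - 574} - -2960\right) - \left(-193 + 144 \left(-918\right) - 44064\right) = \left(\frac{1}{-573} + 2960\right) - \left(-193 - 132192 - 44064\right) = \left(- \frac{1}{573} + 2960\right) - -176449 = \frac{1696079}{573} + 176449 = \frac{102801356}{573}$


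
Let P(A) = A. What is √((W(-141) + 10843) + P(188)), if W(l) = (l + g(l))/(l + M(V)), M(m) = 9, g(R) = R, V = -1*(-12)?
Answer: √5340038/22 ≈ 105.04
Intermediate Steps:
V = 12
W(l) = 2*l/(9 + l) (W(l) = (l + l)/(l + 9) = (2*l)/(9 + l) = 2*l/(9 + l))
√((W(-141) + 10843) + P(188)) = √((2*(-141)/(9 - 141) + 10843) + 188) = √((2*(-141)/(-132) + 10843) + 188) = √((2*(-141)*(-1/132) + 10843) + 188) = √((47/22 + 10843) + 188) = √(238593/22 + 188) = √(242729/22) = √5340038/22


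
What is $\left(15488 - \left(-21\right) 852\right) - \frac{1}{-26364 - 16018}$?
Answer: $\frac{1414711161}{42382} \approx 33380.0$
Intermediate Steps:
$\left(15488 - \left(-21\right) 852\right) - \frac{1}{-26364 - 16018} = \left(15488 - -17892\right) - \frac{1}{-42382} = \left(15488 + 17892\right) - - \frac{1}{42382} = 33380 + \frac{1}{42382} = \frac{1414711161}{42382}$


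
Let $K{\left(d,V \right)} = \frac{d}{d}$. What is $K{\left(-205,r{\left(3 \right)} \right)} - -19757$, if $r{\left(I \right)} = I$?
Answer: $19758$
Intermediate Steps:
$K{\left(d,V \right)} = 1$
$K{\left(-205,r{\left(3 \right)} \right)} - -19757 = 1 - -19757 = 1 + 19757 = 19758$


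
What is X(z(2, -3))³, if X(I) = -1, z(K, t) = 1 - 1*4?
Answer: -1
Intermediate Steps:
z(K, t) = -3 (z(K, t) = 1 - 4 = -3)
X(z(2, -3))³ = (-1)³ = -1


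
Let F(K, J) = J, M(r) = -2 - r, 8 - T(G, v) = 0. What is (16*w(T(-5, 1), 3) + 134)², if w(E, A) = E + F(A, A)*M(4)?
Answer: 676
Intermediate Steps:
T(G, v) = 8 (T(G, v) = 8 - 1*0 = 8 + 0 = 8)
w(E, A) = E - 6*A (w(E, A) = E + A*(-2 - 1*4) = E + A*(-2 - 4) = E + A*(-6) = E - 6*A)
(16*w(T(-5, 1), 3) + 134)² = (16*(8 - 6*3) + 134)² = (16*(8 - 18) + 134)² = (16*(-10) + 134)² = (-160 + 134)² = (-26)² = 676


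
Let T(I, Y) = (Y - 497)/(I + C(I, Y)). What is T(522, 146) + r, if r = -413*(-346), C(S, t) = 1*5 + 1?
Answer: 25149931/176 ≈ 1.4290e+5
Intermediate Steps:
C(S, t) = 6 (C(S, t) = 5 + 1 = 6)
T(I, Y) = (-497 + Y)/(6 + I) (T(I, Y) = (Y - 497)/(I + 6) = (-497 + Y)/(6 + I))
r = 142898
T(522, 146) + r = (-497 + 146)/(6 + 522) + 142898 = -351/528 + 142898 = (1/528)*(-351) + 142898 = -117/176 + 142898 = 25149931/176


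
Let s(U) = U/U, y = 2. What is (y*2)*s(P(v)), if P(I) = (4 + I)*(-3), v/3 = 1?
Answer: 4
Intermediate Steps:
v = 3 (v = 3*1 = 3)
P(I) = -12 - 3*I
s(U) = 1
(y*2)*s(P(v)) = (2*2)*1 = 4*1 = 4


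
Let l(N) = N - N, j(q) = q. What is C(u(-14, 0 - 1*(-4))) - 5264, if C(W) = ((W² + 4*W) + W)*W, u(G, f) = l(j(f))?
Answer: -5264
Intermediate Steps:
l(N) = 0
u(G, f) = 0
C(W) = W*(W² + 5*W) (C(W) = (W² + 5*W)*W = W*(W² + 5*W))
C(u(-14, 0 - 1*(-4))) - 5264 = 0²*(5 + 0) - 5264 = 0*5 - 5264 = 0 - 5264 = -5264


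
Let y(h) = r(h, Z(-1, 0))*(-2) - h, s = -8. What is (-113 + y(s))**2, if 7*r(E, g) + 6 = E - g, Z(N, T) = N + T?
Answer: 502681/49 ≈ 10259.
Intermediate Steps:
r(E, g) = -6/7 - g/7 + E/7 (r(E, g) = -6/7 + (E - g)/7 = -6/7 + (-g/7 + E/7) = -6/7 - g/7 + E/7)
y(h) = 10/7 - 9*h/7 (y(h) = (-6/7 - (-1 + 0)/7 + h/7)*(-2) - h = (-6/7 - 1/7*(-1) + h/7)*(-2) - h = (-6/7 + 1/7 + h/7)*(-2) - h = (-5/7 + h/7)*(-2) - h = (10/7 - 2*h/7) - h = 10/7 - 9*h/7)
(-113 + y(s))**2 = (-113 + (10/7 - 9/7*(-8)))**2 = (-113 + (10/7 + 72/7))**2 = (-113 + 82/7)**2 = (-709/7)**2 = 502681/49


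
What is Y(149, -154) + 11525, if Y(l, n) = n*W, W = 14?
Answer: 9369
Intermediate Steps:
Y(l, n) = 14*n (Y(l, n) = n*14 = 14*n)
Y(149, -154) + 11525 = 14*(-154) + 11525 = -2156 + 11525 = 9369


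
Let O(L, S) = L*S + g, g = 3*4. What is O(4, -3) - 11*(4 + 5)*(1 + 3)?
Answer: -396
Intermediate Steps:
g = 12
O(L, S) = 12 + L*S (O(L, S) = L*S + 12 = 12 + L*S)
O(4, -3) - 11*(4 + 5)*(1 + 3) = (12 + 4*(-3)) - 11*(4 + 5)*(1 + 3) = (12 - 12) - 99*4 = 0 - 11*36 = 0 - 396 = -396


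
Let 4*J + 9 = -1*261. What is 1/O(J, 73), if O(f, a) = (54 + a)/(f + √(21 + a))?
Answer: -135/254 + √94/127 ≈ -0.45515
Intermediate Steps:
J = -135/2 (J = -9/4 + (-1*261)/4 = -9/4 + (¼)*(-261) = -9/4 - 261/4 = -135/2 ≈ -67.500)
O(f, a) = (54 + a)/(f + √(21 + a))
1/O(J, 73) = 1/((54 + 73)/(-135/2 + √(21 + 73))) = 1/(127/(-135/2 + √94)) = -135/254 + √94/127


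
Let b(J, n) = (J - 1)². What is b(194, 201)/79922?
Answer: 37249/79922 ≈ 0.46607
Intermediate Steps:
b(J, n) = (-1 + J)²
b(194, 201)/79922 = (-1 + 194)²/79922 = 193²*(1/79922) = 37249*(1/79922) = 37249/79922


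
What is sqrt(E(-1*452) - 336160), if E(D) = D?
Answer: 2*I*sqrt(84153) ≈ 580.18*I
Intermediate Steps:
sqrt(E(-1*452) - 336160) = sqrt(-1*452 - 336160) = sqrt(-452 - 336160) = sqrt(-336612) = 2*I*sqrt(84153)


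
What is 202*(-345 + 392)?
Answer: 9494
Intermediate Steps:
202*(-345 + 392) = 202*47 = 9494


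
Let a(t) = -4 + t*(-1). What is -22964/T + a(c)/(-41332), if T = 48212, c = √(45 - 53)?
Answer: -59309700/124543649 + I*√2/20666 ≈ -0.47622 + 6.8432e-5*I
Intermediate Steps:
c = 2*I*√2 (c = √(-8) = 2*I*√2 ≈ 2.8284*I)
a(t) = -4 - t
-22964/T + a(c)/(-41332) = -22964/48212 + (-4 - 2*I*√2)/(-41332) = -22964*1/48212 + (-4 - 2*I*√2)*(-1/41332) = -5741/12053 + (1/10333 + I*√2/20666) = -59309700/124543649 + I*√2/20666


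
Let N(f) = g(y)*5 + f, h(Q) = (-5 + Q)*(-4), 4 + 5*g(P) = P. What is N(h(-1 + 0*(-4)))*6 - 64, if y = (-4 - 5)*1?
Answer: 2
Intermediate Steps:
y = -9 (y = -9*1 = -9)
g(P) = -4/5 + P/5
h(Q) = 20 - 4*Q
N(f) = -13 + f (N(f) = (-4/5 + (1/5)*(-9))*5 + f = (-4/5 - 9/5)*5 + f = -13/5*5 + f = -13 + f)
N(h(-1 + 0*(-4)))*6 - 64 = (-13 + (20 - 4*(-1 + 0*(-4))))*6 - 64 = (-13 + (20 - 4*(-1 + 0)))*6 - 64 = (-13 + (20 - 4*(-1)))*6 - 64 = (-13 + (20 + 4))*6 - 64 = (-13 + 24)*6 - 64 = 11*6 - 64 = 66 - 64 = 2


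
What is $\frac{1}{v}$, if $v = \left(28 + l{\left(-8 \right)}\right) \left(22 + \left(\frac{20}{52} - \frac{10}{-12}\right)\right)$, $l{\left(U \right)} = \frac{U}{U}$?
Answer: $\frac{78}{52519} \approx 0.0014852$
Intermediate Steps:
$l{\left(U \right)} = 1$
$v = \frac{52519}{78}$ ($v = \left(28 + 1\right) \left(22 + \left(\frac{20}{52} - \frac{10}{-12}\right)\right) = 29 \left(22 + \left(20 \cdot \frac{1}{52} - - \frac{5}{6}\right)\right) = 29 \left(22 + \left(\frac{5}{13} + \frac{5}{6}\right)\right) = 29 \left(22 + \frac{95}{78}\right) = 29 \cdot \frac{1811}{78} = \frac{52519}{78} \approx 673.32$)
$\frac{1}{v} = \frac{1}{\frac{52519}{78}} = \frac{78}{52519}$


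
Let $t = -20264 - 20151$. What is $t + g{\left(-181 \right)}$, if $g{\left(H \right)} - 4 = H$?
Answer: $-40592$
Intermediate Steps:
$g{\left(H \right)} = 4 + H$
$t = -40415$ ($t = -20264 - 20151 = -40415$)
$t + g{\left(-181 \right)} = -40415 + \left(4 - 181\right) = -40415 - 177 = -40592$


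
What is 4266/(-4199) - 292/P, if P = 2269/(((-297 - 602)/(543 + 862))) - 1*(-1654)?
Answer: -6154190642/7142494801 ≈ -0.86163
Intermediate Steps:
P = -1700999/899 (P = 2269/((-899/1405)) + 1654 = 2269/((-899*1/1405)) + 1654 = 2269/(-899/1405) + 1654 = 2269*(-1405/899) + 1654 = -3187945/899 + 1654 = -1700999/899 ≈ -1892.1)
4266/(-4199) - 292/P = 4266/(-4199) - 292/(-1700999/899) = 4266*(-1/4199) - 292*(-899/1700999) = -4266/4199 + 262508/1700999 = -6154190642/7142494801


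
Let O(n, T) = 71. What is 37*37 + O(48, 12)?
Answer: 1440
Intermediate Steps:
37*37 + O(48, 12) = 37*37 + 71 = 1369 + 71 = 1440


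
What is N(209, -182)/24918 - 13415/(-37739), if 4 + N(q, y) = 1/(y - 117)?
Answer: 197047421/554583314 ≈ 0.35531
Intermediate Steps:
N(q, y) = -4 + 1/(-117 + y) (N(q, y) = -4 + 1/(y - 117) = -4 + 1/(-117 + y))
N(209, -182)/24918 - 13415/(-37739) = ((469 - 4*(-182))/(-117 - 182))/24918 - 13415/(-37739) = ((469 + 728)/(-299))*(1/24918) - 13415*(-1/37739) = -1/299*1197*(1/24918) + 13415/37739 = -1197/299*1/24918 + 13415/37739 = -399/2483494 + 13415/37739 = 197047421/554583314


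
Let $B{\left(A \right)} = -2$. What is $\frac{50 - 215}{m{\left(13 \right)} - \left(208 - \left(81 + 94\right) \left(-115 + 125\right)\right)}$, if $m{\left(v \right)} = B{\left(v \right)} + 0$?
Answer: $- \frac{3}{28} \approx -0.10714$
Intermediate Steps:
$m{\left(v \right)} = -2$ ($m{\left(v \right)} = -2 + 0 = -2$)
$\frac{50 - 215}{m{\left(13 \right)} - \left(208 - \left(81 + 94\right) \left(-115 + 125\right)\right)} = \frac{50 - 215}{-2 - \left(208 - \left(81 + 94\right) \left(-115 + 125\right)\right)} = - \frac{165}{-2 + \left(-208 + 175 \cdot 10\right)} = - \frac{165}{-2 + \left(-208 + 1750\right)} = - \frac{165}{-2 + 1542} = - \frac{165}{1540} = \left(-165\right) \frac{1}{1540} = - \frac{3}{28}$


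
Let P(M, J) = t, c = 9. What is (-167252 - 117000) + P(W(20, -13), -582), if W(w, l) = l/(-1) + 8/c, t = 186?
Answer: -284066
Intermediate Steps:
W(w, l) = 8/9 - l (W(w, l) = l/(-1) + 8/9 = l*(-1) + 8*(1/9) = -l + 8/9 = 8/9 - l)
P(M, J) = 186
(-167252 - 117000) + P(W(20, -13), -582) = (-167252 - 117000) + 186 = -284252 + 186 = -284066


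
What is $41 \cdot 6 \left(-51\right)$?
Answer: $-12546$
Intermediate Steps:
$41 \cdot 6 \left(-51\right) = 246 \left(-51\right) = -12546$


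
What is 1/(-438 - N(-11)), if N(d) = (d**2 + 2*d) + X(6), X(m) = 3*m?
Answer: -1/555 ≈ -0.0018018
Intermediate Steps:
N(d) = 18 + d**2 + 2*d (N(d) = (d**2 + 2*d) + 3*6 = (d**2 + 2*d) + 18 = 18 + d**2 + 2*d)
1/(-438 - N(-11)) = 1/(-438 - (18 + (-11)**2 + 2*(-11))) = 1/(-438 - (18 + 121 - 22)) = 1/(-438 - 1*117) = 1/(-438 - 117) = 1/(-555) = -1/555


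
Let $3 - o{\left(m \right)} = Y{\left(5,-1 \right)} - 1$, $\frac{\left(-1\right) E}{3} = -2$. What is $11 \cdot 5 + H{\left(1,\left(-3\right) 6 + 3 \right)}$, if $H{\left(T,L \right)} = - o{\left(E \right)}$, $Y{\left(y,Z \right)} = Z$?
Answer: $50$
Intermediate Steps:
$E = 6$ ($E = \left(-3\right) \left(-2\right) = 6$)
$o{\left(m \right)} = 5$ ($o{\left(m \right)} = 3 - \left(-1 - 1\right) = 3 - -2 = 3 + 2 = 5$)
$H{\left(T,L \right)} = -5$ ($H{\left(T,L \right)} = \left(-1\right) 5 = -5$)
$11 \cdot 5 + H{\left(1,\left(-3\right) 6 + 3 \right)} = 11 \cdot 5 - 5 = 55 - 5 = 50$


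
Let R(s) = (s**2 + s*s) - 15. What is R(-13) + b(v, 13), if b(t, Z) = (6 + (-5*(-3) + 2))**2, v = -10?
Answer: 852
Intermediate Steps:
R(s) = -15 + 2*s**2 (R(s) = (s**2 + s**2) - 15 = 2*s**2 - 15 = -15 + 2*s**2)
b(t, Z) = 529 (b(t, Z) = (6 + (15 + 2))**2 = (6 + 17)**2 = 23**2 = 529)
R(-13) + b(v, 13) = (-15 + 2*(-13)**2) + 529 = (-15 + 2*169) + 529 = (-15 + 338) + 529 = 323 + 529 = 852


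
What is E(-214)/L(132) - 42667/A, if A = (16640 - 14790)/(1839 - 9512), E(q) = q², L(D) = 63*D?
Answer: 680652290039/3846150 ≈ 1.7697e+5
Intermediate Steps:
A = -1850/7673 (A = 1850/(-7673) = 1850*(-1/7673) = -1850/7673 ≈ -0.24111)
E(-214)/L(132) - 42667/A = (-214)²/((63*132)) - 42667/(-1850/7673) = 45796/8316 - 42667*(-7673/1850) = 45796*(1/8316) + 327383891/1850 = 11449/2079 + 327383891/1850 = 680652290039/3846150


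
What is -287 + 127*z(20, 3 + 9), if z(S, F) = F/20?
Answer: -1054/5 ≈ -210.80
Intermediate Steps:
z(S, F) = F/20 (z(S, F) = F*(1/20) = F/20)
-287 + 127*z(20, 3 + 9) = -287 + 127*((3 + 9)/20) = -287 + 127*((1/20)*12) = -287 + 127*(⅗) = -287 + 381/5 = -1054/5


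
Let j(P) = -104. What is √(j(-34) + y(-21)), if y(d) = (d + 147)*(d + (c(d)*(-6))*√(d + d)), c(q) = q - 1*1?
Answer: √(-2750 + 16632*I*√42) ≈ 229.21 + 235.13*I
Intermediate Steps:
c(q) = -1 + q (c(q) = q - 1 = -1 + q)
y(d) = (147 + d)*(d + √2*√d*(6 - 6*d)) (y(d) = (d + 147)*(d + ((-1 + d)*(-6))*√(d + d)) = (147 + d)*(d + (6 - 6*d)*√(2*d)) = (147 + d)*(d + (6 - 6*d)*(√2*√d)) = (147 + d)*(d + √2*√d*(6 - 6*d)))
√(j(-34) + y(-21)) = √(-104 + ((-21)² + 147*(-21) + 6*√2*(-21)^(3/2)*(1 - 1*(-21)) + 882*√2*√(-21)*(1 - 1*(-21)))) = √(-104 + (441 - 3087 + 6*√2*(-21*I*√21)*(1 + 21) + 882*√2*(I*√21)*(1 + 21))) = √(-104 + (441 - 3087 + 6*√2*(-21*I*√21)*22 + 882*√2*(I*√21)*22)) = √(-104 + (441 - 3087 - 2772*I*√42 + 19404*I*√42)) = √(-104 + (-2646 + 16632*I*√42)) = √(-2750 + 16632*I*√42)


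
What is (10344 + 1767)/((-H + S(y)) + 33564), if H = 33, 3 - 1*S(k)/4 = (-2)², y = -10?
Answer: 12111/33527 ≈ 0.36123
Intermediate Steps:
S(k) = -4 (S(k) = 12 - 4*(-2)² = 12 - 4*4 = 12 - 16 = -4)
(10344 + 1767)/((-H + S(y)) + 33564) = (10344 + 1767)/((-1*33 - 4) + 33564) = 12111/((-33 - 4) + 33564) = 12111/(-37 + 33564) = 12111/33527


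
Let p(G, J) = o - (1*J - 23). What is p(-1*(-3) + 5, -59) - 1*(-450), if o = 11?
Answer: 543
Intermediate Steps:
p(G, J) = 34 - J (p(G, J) = 11 - (1*J - 23) = 11 - (J - 23) = 11 - (-23 + J) = 11 + (23 - J) = 34 - J)
p(-1*(-3) + 5, -59) - 1*(-450) = (34 - 1*(-59)) - 1*(-450) = (34 + 59) + 450 = 93 + 450 = 543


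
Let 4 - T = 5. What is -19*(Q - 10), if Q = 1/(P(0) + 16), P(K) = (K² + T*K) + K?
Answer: 3021/16 ≈ 188.81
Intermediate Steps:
T = -1 (T = 4 - 1*5 = 4 - 5 = -1)
P(K) = K² (P(K) = (K² - K) + K = K²)
Q = 1/16 (Q = 1/(0² + 16) = 1/(0 + 16) = 1/16 ≈ 0.062500)
-19*(Q - 10) = -19*(1/16 - 10) = -19*(-159/16) = 3021/16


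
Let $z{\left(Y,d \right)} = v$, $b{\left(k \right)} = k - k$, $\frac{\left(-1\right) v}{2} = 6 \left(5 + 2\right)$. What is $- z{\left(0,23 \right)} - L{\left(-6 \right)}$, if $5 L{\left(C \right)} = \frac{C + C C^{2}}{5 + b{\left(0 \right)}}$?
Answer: $\frac{2322}{25} \approx 92.88$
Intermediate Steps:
$v = -84$ ($v = - 2 \cdot 6 \left(5 + 2\right) = - 2 \cdot 6 \cdot 7 = \left(-2\right) 42 = -84$)
$b{\left(k \right)} = 0$
$z{\left(Y,d \right)} = -84$
$L{\left(C \right)} = \frac{C}{25} + \frac{C^{3}}{25}$ ($L{\left(C \right)} = \frac{\left(C + C C^{2}\right) \frac{1}{5 + 0}}{5} = \frac{\left(C + C^{3}\right) \frac{1}{5}}{5} = \frac{\frac{C}{5} + \frac{C^{3}}{5}}{5} = \frac{C}{25} + \frac{C^{3}}{25}$)
$- z{\left(0,23 \right)} - L{\left(-6 \right)} = \left(-1\right) \left(-84\right) - \frac{1}{25} \left(-6\right) \left(1 + \left(-6\right)^{2}\right) = 84 - \frac{1}{25} \left(-6\right) \left(1 + 36\right) = 84 - \frac{1}{25} \left(-6\right) 37 = 84 - - \frac{222}{25} = 84 + \frac{222}{25} = \frac{2322}{25}$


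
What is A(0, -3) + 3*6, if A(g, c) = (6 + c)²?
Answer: 27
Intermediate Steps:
A(0, -3) + 3*6 = (6 - 3)² + 3*6 = 3² + 18 = 9 + 18 = 27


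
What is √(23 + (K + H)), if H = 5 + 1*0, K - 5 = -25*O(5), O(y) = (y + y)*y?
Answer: I*√1217 ≈ 34.885*I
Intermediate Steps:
O(y) = 2*y² (O(y) = (2*y)*y = 2*y²)
K = -1245 (K = 5 - 50*5² = 5 - 50*25 = 5 - 25*50 = 5 - 1250 = -1245)
H = 5 (H = 5 + 0 = 5)
√(23 + (K + H)) = √(23 + (-1245 + 5)) = √(23 - 1240) = √(-1217) = I*√1217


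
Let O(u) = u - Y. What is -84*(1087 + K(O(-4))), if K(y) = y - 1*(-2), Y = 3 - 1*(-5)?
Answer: -90468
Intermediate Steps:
Y = 8 (Y = 3 + 5 = 8)
O(u) = -8 + u (O(u) = u - 1*8 = u - 8 = -8 + u)
K(y) = 2 + y (K(y) = y + 2 = 2 + y)
-84*(1087 + K(O(-4))) = -84*(1087 + (2 + (-8 - 4))) = -84*(1087 + (2 - 12)) = -84*(1087 - 10) = -84*1077 = -90468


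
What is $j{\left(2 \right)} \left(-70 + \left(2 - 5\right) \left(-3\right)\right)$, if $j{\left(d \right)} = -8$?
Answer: $488$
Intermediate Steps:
$j{\left(2 \right)} \left(-70 + \left(2 - 5\right) \left(-3\right)\right) = - 8 \left(-70 + \left(2 - 5\right) \left(-3\right)\right) = - 8 \left(-70 - -9\right) = - 8 \left(-70 + 9\right) = \left(-8\right) \left(-61\right) = 488$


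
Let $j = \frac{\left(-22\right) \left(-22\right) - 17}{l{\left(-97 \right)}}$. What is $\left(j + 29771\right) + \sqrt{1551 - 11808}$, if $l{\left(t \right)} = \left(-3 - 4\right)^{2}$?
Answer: $\frac{1459246}{49} + i \sqrt{10257} \approx 29781.0 + 101.28 i$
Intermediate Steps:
$l{\left(t \right)} = 49$ ($l{\left(t \right)} = \left(-7\right)^{2} = 49$)
$j = \frac{467}{49}$ ($j = \frac{\left(-22\right) \left(-22\right) - 17}{49} = \left(484 - 17\right) \frac{1}{49} = 467 \cdot \frac{1}{49} = \frac{467}{49} \approx 9.5306$)
$\left(j + 29771\right) + \sqrt{1551 - 11808} = \left(\frac{467}{49} + 29771\right) + \sqrt{1551 - 11808} = \frac{1459246}{49} + \sqrt{-10257} = \frac{1459246}{49} + i \sqrt{10257}$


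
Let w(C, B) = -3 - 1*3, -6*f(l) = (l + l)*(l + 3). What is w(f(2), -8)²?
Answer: 36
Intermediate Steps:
f(l) = -l*(3 + l)/3 (f(l) = -(l + l)*(l + 3)/6 = -2*l*(3 + l)/6 = -l*(3 + l)/3)
w(C, B) = -6 (w(C, B) = -3 - 3 = -6)
w(f(2), -8)² = (-6)² = 36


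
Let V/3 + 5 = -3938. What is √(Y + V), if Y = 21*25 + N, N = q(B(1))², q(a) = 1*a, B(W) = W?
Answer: I*√11303 ≈ 106.32*I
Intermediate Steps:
q(a) = a
N = 1 (N = 1² = 1)
V = -11829 (V = -15 + 3*(-3938) = -15 - 11814 = -11829)
Y = 526 (Y = 21*25 + 1 = 525 + 1 = 526)
√(Y + V) = √(526 - 11829) = √(-11303) = I*√11303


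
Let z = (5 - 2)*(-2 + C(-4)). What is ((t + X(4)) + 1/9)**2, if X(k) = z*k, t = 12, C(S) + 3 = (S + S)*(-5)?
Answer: 15124321/81 ≈ 1.8672e+5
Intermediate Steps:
C(S) = -3 - 10*S (C(S) = -3 + (S + S)*(-5) = -3 + (2*S)*(-5) = -3 - 10*S)
z = 105 (z = (5 - 2)*(-2 + (-3 - 10*(-4))) = 3*(-2 + (-3 + 40)) = 3*(-2 + 37) = 3*35 = 105)
X(k) = 105*k
((t + X(4)) + 1/9)**2 = ((12 + 105*4) + 1/9)**2 = ((12 + 420) + 1/9)**2 = (432 + 1/9)**2 = (3889/9)**2 = 15124321/81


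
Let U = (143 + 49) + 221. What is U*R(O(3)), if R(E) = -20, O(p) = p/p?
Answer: -8260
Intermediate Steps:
O(p) = 1
U = 413 (U = 192 + 221 = 413)
U*R(O(3)) = 413*(-20) = -8260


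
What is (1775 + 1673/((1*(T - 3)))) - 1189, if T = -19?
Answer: 11219/22 ≈ 509.95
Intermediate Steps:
(1775 + 1673/((1*(T - 3)))) - 1189 = (1775 + 1673/((1*(-19 - 3)))) - 1189 = (1775 + 1673/((1*(-22)))) - 1189 = (1775 + 1673/(-22)) - 1189 = (1775 + 1673*(-1/22)) - 1189 = (1775 - 1673/22) - 1189 = 37377/22 - 1189 = 11219/22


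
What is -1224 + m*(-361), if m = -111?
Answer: 38847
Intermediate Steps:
-1224 + m*(-361) = -1224 - 111*(-361) = -1224 + 40071 = 38847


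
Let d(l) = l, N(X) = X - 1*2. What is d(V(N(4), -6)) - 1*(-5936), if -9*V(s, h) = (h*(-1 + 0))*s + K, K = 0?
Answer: 17804/3 ≈ 5934.7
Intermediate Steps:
N(X) = -2 + X (N(X) = X - 2 = -2 + X)
V(s, h) = h*s/9 (V(s, h) = -((h*(-1 + 0))*s + 0)/9 = -((h*(-1))*s + 0)/9 = -((-h)*s + 0)/9 = -(-h*s + 0)/9 = -(-1)*h*s/9 = h*s/9)
d(V(N(4), -6)) - 1*(-5936) = (⅑)*(-6)*(-2 + 4) - 1*(-5936) = (⅑)*(-6)*2 + 5936 = -4/3 + 5936 = 17804/3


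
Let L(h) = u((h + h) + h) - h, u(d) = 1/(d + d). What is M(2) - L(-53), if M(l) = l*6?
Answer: -13037/318 ≈ -40.997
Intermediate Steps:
u(d) = 1/(2*d)
L(h) = -h + 1/(6*h) (L(h) = 1/(2*((h + h) + h)) - h = 1/(2*(2*h + h)) - h = 1/(2*((3*h))) - h = (1/(3*h))/2 - h = 1/(6*h) - h = -h + 1/(6*h))
M(l) = 6*l
M(2) - L(-53) = 6*2 - (-1*(-53) + (⅙)/(-53)) = 12 - (53 + (⅙)*(-1/53)) = 12 - (53 - 1/318) = 12 - 1*16853/318 = 12 - 16853/318 = -13037/318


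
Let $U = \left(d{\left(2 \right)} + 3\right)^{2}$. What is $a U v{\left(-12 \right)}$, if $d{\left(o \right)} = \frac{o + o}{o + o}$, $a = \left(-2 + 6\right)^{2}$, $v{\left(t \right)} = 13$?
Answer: $3328$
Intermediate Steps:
$a = 16$ ($a = 4^{2} = 16$)
$d{\left(o \right)} = 1$ ($d{\left(o \right)} = \frac{2 o}{2 o} = 2 o \frac{1}{2 o} = 1$)
$U = 16$ ($U = \left(1 + 3\right)^{2} = 4^{2} = 16$)
$a U v{\left(-12 \right)} = 16 \cdot 16 \cdot 13 = 256 \cdot 13 = 3328$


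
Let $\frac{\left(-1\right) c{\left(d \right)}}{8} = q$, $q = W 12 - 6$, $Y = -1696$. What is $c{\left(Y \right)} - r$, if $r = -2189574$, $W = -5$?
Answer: $2190102$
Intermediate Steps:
$q = -66$ ($q = \left(-5\right) 12 - 6 = -60 - 6 = -66$)
$c{\left(d \right)} = 528$ ($c{\left(d \right)} = \left(-8\right) \left(-66\right) = 528$)
$c{\left(Y \right)} - r = 528 - -2189574 = 528 + 2189574 = 2190102$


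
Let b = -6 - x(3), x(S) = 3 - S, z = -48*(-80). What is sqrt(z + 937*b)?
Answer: 9*I*sqrt(22) ≈ 42.214*I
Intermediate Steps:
z = 3840
b = -6 (b = -6 - (3 - 1*3) = -6 - (3 - 3) = -6 - 1*0 = -6 + 0 = -6)
sqrt(z + 937*b) = sqrt(3840 + 937*(-6)) = sqrt(3840 - 5622) = sqrt(-1782) = 9*I*sqrt(22)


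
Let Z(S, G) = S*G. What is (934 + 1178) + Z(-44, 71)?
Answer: -1012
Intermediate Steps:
Z(S, G) = G*S
(934 + 1178) + Z(-44, 71) = (934 + 1178) + 71*(-44) = 2112 - 3124 = -1012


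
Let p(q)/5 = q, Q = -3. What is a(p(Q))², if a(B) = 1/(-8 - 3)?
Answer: 1/121 ≈ 0.0082645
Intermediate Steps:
p(q) = 5*q
a(B) = -1/11 (a(B) = 1/(-11) = -1/11)
a(p(Q))² = (-1/11)² = 1/121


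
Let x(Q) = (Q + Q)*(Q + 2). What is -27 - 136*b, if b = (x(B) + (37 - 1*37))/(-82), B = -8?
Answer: 5421/41 ≈ 132.22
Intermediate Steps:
x(Q) = 2*Q*(2 + Q) (x(Q) = (2*Q)*(2 + Q) = 2*Q*(2 + Q))
b = -48/41 (b = (2*(-8)*(2 - 8) + (37 - 1*37))/(-82) = (2*(-8)*(-6) + (37 - 37))*(-1/82) = (96 + 0)*(-1/82) = 96*(-1/82) = -48/41 ≈ -1.1707)
-27 - 136*b = -27 - 136*(-48/41) = -27 + 6528/41 = 5421/41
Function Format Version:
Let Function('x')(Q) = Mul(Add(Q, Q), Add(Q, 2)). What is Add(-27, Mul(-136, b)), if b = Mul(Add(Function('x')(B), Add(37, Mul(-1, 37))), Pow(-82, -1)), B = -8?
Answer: Rational(5421, 41) ≈ 132.22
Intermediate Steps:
Function('x')(Q) = Mul(2, Q, Add(2, Q)) (Function('x')(Q) = Mul(Mul(2, Q), Add(2, Q)) = Mul(2, Q, Add(2, Q)))
b = Rational(-48, 41) (b = Mul(Add(Mul(2, -8, Add(2, -8)), Add(37, Mul(-1, 37))), Pow(-82, -1)) = Mul(Add(Mul(2, -8, -6), Add(37, -37)), Rational(-1, 82)) = Mul(Add(96, 0), Rational(-1, 82)) = Mul(96, Rational(-1, 82)) = Rational(-48, 41) ≈ -1.1707)
Add(-27, Mul(-136, b)) = Add(-27, Mul(-136, Rational(-48, 41))) = Add(-27, Rational(6528, 41)) = Rational(5421, 41)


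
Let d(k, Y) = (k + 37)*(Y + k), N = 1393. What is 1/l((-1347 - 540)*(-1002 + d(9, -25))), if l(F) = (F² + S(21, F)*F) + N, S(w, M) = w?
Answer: 1/10755884388355 ≈ 9.2972e-14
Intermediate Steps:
d(k, Y) = (37 + k)*(Y + k)
l(F) = 1393 + F² + 21*F (l(F) = (F² + 21*F) + 1393 = 1393 + F² + 21*F)
1/l((-1347 - 540)*(-1002 + d(9, -25))) = 1/(1393 + ((-1347 - 540)*(-1002 + (9² + 37*(-25) + 37*9 - 25*9)))² + 21*((-1347 - 540)*(-1002 + (9² + 37*(-25) + 37*9 - 25*9)))) = 1/(1393 + (-1887*(-1002 + (81 - 925 + 333 - 225)))² + 21*(-1887*(-1002 + (81 - 925 + 333 - 225)))) = 1/(1393 + (-1887*(-1002 - 736))² + 21*(-1887*(-1002 - 736))) = 1/(1393 + (-1887*(-1738))² + 21*(-1887*(-1738))) = 1/(1393 + 3279606² + 21*3279606) = 1/(1393 + 10755815515236 + 68871726) = 1/10755884388355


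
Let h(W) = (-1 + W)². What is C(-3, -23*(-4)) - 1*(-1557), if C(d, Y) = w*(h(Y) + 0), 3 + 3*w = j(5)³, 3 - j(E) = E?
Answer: -86420/3 ≈ -28807.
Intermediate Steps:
j(E) = 3 - E
w = -11/3 (w = -1 + (3 - 1*5)³/3 = -1 + (3 - 5)³/3 = -1 + (⅓)*(-2)³ = -1 + (⅓)*(-8) = -1 - 8/3 = -11/3 ≈ -3.6667)
C(d, Y) = -11*(-1 + Y)²/3 (C(d, Y) = -11*((-1 + Y)² + 0)/3 = -11*(-1 + Y)²/3)
C(-3, -23*(-4)) - 1*(-1557) = -11*(-1 - 23*(-4))²/3 - 1*(-1557) = -11*(-1 + 92)²/3 + 1557 = -11/3*91² + 1557 = -11/3*8281 + 1557 = -91091/3 + 1557 = -86420/3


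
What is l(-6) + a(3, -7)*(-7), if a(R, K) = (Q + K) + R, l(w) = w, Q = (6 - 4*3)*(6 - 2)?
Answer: 190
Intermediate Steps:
Q = -24 (Q = (6 - 12)*4 = -6*4 = -24)
a(R, K) = -24 + K + R (a(R, K) = (-24 + K) + R = -24 + K + R)
l(-6) + a(3, -7)*(-7) = -6 + (-24 - 7 + 3)*(-7) = -6 - 28*(-7) = -6 + 196 = 190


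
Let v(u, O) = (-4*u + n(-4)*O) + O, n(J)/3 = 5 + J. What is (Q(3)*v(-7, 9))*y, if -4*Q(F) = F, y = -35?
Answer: 1680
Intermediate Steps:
n(J) = 15 + 3*J (n(J) = 3*(5 + J) = 15 + 3*J)
Q(F) = -F/4
v(u, O) = -4*u + 4*O (v(u, O) = (-4*u + (15 + 3*(-4))*O) + O = (-4*u + (15 - 12)*O) + O = (-4*u + 3*O) + O = -4*u + 4*O)
(Q(3)*v(-7, 9))*y = ((-1/4*3)*(-4*(-7) + 4*9))*(-35) = -3*(28 + 36)/4*(-35) = -3/4*64*(-35) = -48*(-35) = 1680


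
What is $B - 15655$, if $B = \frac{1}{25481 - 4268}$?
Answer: $- \frac{332089514}{21213} \approx -15655.0$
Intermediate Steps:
$B = \frac{1}{21213} \approx 4.7141 \cdot 10^{-5}$
$B - 15655 = \frac{1}{21213} - 15655 = - \frac{332089514}{21213}$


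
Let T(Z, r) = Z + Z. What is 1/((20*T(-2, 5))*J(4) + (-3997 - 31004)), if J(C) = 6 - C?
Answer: -1/35161 ≈ -2.8441e-5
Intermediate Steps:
T(Z, r) = 2*Z
1/((20*T(-2, 5))*J(4) + (-3997 - 31004)) = 1/((20*(2*(-2)))*(6 - 1*4) + (-3997 - 31004)) = 1/((20*(-4))*(6 - 4) - 35001) = 1/(-80*2 - 35001) = 1/(-160 - 35001) = 1/(-35161) = -1/35161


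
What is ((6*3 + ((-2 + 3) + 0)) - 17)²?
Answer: 4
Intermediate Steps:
((6*3 + ((-2 + 3) + 0)) - 17)² = ((18 + (1 + 0)) - 17)² = ((18 + 1) - 17)² = (19 - 17)² = 2² = 4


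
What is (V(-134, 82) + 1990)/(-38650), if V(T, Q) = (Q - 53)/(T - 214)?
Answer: -23879/463800 ≈ -0.051486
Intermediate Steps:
V(T, Q) = (-53 + Q)/(-214 + T)
(V(-134, 82) + 1990)/(-38650) = ((-53 + 82)/(-214 - 134) + 1990)/(-38650) = (29/(-348) + 1990)*(-1/38650) = (-1/348*29 + 1990)*(-1/38650) = (-1/12 + 1990)*(-1/38650) = (23879/12)*(-1/38650) = -23879/463800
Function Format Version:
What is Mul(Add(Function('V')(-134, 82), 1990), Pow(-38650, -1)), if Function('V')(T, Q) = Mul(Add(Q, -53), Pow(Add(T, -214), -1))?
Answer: Rational(-23879, 463800) ≈ -0.051486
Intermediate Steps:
Function('V')(T, Q) = Mul(Pow(Add(-214, T), -1), Add(-53, Q)) (Function('V')(T, Q) = Mul(Add(-53, Q), Pow(Add(-214, T), -1)) = Mul(Pow(Add(-214, T), -1), Add(-53, Q)))
Mul(Add(Function('V')(-134, 82), 1990), Pow(-38650, -1)) = Mul(Add(Mul(Pow(Add(-214, -134), -1), Add(-53, 82)), 1990), Pow(-38650, -1)) = Mul(Add(Mul(Pow(-348, -1), 29), 1990), Rational(-1, 38650)) = Mul(Add(Mul(Rational(-1, 348), 29), 1990), Rational(-1, 38650)) = Mul(Add(Rational(-1, 12), 1990), Rational(-1, 38650)) = Mul(Rational(23879, 12), Rational(-1, 38650)) = Rational(-23879, 463800)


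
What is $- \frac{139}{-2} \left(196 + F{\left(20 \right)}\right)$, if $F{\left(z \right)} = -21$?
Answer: $\frac{24325}{2} \approx 12163.0$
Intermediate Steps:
$- \frac{139}{-2} \left(196 + F{\left(20 \right)}\right) = - \frac{139}{-2} \left(196 - 21\right) = \left(-139\right) \left(- \frac{1}{2}\right) 175 = \frac{139}{2} \cdot 175 = \frac{24325}{2}$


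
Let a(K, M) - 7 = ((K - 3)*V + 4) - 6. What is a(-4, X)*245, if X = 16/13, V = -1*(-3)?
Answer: -3920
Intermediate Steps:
V = 3
X = 16/13 (X = 16*(1/13) = 16/13 ≈ 1.2308)
a(K, M) = -4 + 3*K (a(K, M) = 7 + (((K - 3)*3 + 4) - 6) = 7 + (((-3 + K)*3 + 4) - 6) = 7 + (((-9 + 3*K) + 4) - 6) = 7 + ((-5 + 3*K) - 6) = 7 + (-11 + 3*K) = -4 + 3*K)
a(-4, X)*245 = (-4 + 3*(-4))*245 = (-4 - 12)*245 = -16*245 = -3920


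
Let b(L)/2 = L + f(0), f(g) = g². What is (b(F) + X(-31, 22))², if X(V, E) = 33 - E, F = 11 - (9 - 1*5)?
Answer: 625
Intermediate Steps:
F = 7 (F = 11 - (9 - 5) = 11 - 1*4 = 11 - 4 = 7)
b(L) = 2*L (b(L) = 2*(L + 0²) = 2*(L + 0) = 2*L)
(b(F) + X(-31, 22))² = (2*7 + (33 - 1*22))² = (14 + (33 - 22))² = (14 + 11)² = 25² = 625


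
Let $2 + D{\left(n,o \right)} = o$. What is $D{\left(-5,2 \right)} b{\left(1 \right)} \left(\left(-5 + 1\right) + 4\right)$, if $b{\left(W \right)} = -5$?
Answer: $0$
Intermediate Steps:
$D{\left(n,o \right)} = -2 + o$
$D{\left(-5,2 \right)} b{\left(1 \right)} \left(\left(-5 + 1\right) + 4\right) = \left(-2 + 2\right) \left(-5\right) \left(\left(-5 + 1\right) + 4\right) = 0 \left(-5\right) \left(-4 + 4\right) = 0 \cdot 0 = 0$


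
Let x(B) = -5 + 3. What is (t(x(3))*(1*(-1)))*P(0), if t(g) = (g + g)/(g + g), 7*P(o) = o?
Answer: 0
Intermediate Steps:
P(o) = o/7
x(B) = -2
t(g) = 1 (t(g) = (2*g)/((2*g)) = (2*g)*(1/(2*g)) = 1)
(t(x(3))*(1*(-1)))*P(0) = (1*(1*(-1)))*((1/7)*0) = (1*(-1))*0 = -1*0 = 0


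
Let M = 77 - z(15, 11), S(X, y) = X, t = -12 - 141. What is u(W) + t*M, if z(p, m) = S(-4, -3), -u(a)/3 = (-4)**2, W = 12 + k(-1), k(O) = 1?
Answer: -12441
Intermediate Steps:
t = -153
W = 13 (W = 12 + 1 = 13)
u(a) = -48 (u(a) = -3*(-4)**2 = -3*16 = -48)
z(p, m) = -4
M = 81 (M = 77 - 1*(-4) = 77 + 4 = 81)
u(W) + t*M = -48 - 153*81 = -48 - 12393 = -12441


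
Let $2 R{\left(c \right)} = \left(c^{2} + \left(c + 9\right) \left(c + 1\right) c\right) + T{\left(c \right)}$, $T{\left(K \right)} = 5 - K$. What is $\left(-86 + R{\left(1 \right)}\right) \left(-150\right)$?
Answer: $11025$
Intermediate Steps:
$R{\left(c \right)} = \frac{5}{2} + \frac{c^{2}}{2} - \frac{c}{2} + \frac{c \left(1 + c\right) \left(9 + c\right)}{2}$ ($R{\left(c \right)} = \frac{\left(c^{2} + \left(c + 9\right) \left(c + 1\right) c\right) - \left(-5 + c\right)}{2} = \frac{\left(c^{2} + \left(9 + c\right) \left(1 + c\right) c\right) - \left(-5 + c\right)}{2} = \frac{\left(c^{2} + \left(1 + c\right) \left(9 + c\right) c\right) - \left(-5 + c\right)}{2} = \frac{\left(c^{2} + c \left(1 + c\right) \left(9 + c\right)\right) - \left(-5 + c\right)}{2} = \frac{5 + c^{2} - c + c \left(1 + c\right) \left(9 + c\right)}{2} = \frac{5}{2} + \frac{c^{2}}{2} - \frac{c}{2} + \frac{c \left(1 + c\right) \left(9 + c\right)}{2}$)
$\left(-86 + R{\left(1 \right)}\right) \left(-150\right) = \left(-86 + \left(\frac{5}{2} + \frac{1^{3}}{2} + 4 \cdot 1 + \frac{11 \cdot 1^{2}}{2}\right)\right) \left(-150\right) = \left(-86 + \left(\frac{5}{2} + \frac{1}{2} \cdot 1 + 4 + \frac{11}{2} \cdot 1\right)\right) \left(-150\right) = \left(-86 + \left(\frac{5}{2} + \frac{1}{2} + 4 + \frac{11}{2}\right)\right) \left(-150\right) = \left(-86 + \frac{25}{2}\right) \left(-150\right) = \left(- \frac{147}{2}\right) \left(-150\right) = 11025$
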